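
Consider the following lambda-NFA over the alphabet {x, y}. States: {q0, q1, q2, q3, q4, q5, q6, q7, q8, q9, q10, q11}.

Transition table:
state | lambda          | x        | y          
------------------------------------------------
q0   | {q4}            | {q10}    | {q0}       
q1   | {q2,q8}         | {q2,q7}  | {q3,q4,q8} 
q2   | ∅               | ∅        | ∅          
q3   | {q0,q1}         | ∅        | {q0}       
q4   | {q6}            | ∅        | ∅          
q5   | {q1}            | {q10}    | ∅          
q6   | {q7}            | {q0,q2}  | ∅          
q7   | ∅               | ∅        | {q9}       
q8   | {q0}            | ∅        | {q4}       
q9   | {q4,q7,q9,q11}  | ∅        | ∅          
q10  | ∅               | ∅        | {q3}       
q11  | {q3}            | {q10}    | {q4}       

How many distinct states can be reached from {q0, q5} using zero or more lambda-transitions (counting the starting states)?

8

Start with {q0, q5}.
From q0 via lambda: add q4.
From q5 via lambda: add q1.
From q1 via lambda: add q2, q8.
From q4 via lambda: add q6.
From q6 via lambda: add q7.
lambda-closure = {q0, q1, q2, q4, q5, q6, q7, q8}, which has 8 states.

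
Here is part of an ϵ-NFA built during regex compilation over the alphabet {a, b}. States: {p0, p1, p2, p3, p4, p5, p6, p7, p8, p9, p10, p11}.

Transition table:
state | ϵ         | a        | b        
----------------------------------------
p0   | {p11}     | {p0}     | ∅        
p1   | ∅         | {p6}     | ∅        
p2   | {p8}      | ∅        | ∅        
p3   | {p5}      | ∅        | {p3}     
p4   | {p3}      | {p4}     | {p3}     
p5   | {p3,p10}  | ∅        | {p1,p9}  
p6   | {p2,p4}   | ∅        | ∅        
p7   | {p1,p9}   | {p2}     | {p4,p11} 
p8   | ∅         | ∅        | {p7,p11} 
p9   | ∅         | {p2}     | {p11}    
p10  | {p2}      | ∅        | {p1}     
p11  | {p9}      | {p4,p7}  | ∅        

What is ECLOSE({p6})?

Start with {p6}.
From p6 via ϵ: add p2, p4.
From p2 via ϵ: add p8.
From p4 via ϵ: add p3.
From p3 via ϵ: add p5.
From p5 via ϵ: add p10.
No new states can be added; the closed set is {p2, p3, p4, p5, p6, p8, p10}.

{p2, p3, p4, p5, p6, p8, p10}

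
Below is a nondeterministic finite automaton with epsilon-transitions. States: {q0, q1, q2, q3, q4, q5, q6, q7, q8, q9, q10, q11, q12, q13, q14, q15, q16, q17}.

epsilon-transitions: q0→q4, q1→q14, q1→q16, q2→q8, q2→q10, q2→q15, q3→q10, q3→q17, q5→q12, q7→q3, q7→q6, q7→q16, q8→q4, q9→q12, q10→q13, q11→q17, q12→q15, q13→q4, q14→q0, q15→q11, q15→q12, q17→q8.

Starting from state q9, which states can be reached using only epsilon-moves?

Start with {q9}.
From q9 via epsilon: add q12.
From q12 via epsilon: add q15.
From q15 via epsilon: add q11.
From q11 via epsilon: add q17.
From q17 via epsilon: add q8.
From q8 via epsilon: add q4.
No new states can be added; the closed set is {q4, q8, q9, q11, q12, q15, q17}.

{q4, q8, q9, q11, q12, q15, q17}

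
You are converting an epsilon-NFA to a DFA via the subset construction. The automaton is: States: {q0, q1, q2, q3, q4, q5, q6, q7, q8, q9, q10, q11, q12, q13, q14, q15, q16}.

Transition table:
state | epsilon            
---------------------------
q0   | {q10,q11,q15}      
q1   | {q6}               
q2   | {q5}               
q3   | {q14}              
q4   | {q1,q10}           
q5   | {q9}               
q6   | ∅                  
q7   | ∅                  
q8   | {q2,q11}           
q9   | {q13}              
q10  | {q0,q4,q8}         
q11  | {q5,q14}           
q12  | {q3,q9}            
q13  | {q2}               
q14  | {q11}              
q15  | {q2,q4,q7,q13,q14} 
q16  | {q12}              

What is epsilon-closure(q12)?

Start with {q12}.
From q12 via epsilon: add q3, q9.
From q3 via epsilon: add q14.
From q9 via epsilon: add q13.
From q13 via epsilon: add q2.
From q14 via epsilon: add q11.
From q2 via epsilon: add q5.
No new states can be added; the closed set is {q2, q3, q5, q9, q11, q12, q13, q14}.

{q2, q3, q5, q9, q11, q12, q13, q14}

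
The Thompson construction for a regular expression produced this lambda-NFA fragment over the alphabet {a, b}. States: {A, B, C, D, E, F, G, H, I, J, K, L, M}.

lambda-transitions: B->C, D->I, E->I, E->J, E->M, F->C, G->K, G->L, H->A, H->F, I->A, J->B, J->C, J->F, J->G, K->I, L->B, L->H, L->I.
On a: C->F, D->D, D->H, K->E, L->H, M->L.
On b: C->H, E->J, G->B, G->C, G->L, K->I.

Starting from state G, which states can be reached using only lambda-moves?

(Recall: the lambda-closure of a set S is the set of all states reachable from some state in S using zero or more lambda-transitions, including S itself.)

Start with {G}.
From G via lambda: add K, L.
From K via lambda: add I.
From L via lambda: add B, H.
From B via lambda: add C.
From H via lambda: add A, F.
No new states can be added; the closed set is {A, B, C, F, G, H, I, K, L}.

{A, B, C, F, G, H, I, K, L}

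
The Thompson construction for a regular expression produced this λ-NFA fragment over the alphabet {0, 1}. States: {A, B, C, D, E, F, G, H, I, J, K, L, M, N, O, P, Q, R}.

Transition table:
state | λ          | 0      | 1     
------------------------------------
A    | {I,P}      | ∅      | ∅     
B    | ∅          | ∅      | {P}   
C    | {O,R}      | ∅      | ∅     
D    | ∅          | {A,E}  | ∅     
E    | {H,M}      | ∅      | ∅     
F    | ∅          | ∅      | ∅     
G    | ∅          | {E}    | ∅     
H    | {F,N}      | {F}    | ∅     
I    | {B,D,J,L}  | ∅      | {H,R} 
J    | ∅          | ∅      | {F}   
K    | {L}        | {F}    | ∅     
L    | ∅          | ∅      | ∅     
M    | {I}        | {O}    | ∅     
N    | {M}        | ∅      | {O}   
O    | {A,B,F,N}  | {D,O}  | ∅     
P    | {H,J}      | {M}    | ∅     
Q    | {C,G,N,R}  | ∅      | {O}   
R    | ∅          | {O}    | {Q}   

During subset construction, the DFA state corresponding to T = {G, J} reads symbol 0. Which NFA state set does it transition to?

{B, D, E, F, H, I, J, L, M, N}

G on 0 → {E}.
No 0-transition from J.
Union after reading 0: {E}.
Now take the λ-closure:
From E via λ: add H, M.
From H via λ: add F, N.
From M via λ: add I.
From I via λ: add B, D, J, L.
No new states can be added; the closed set is {B, D, E, F, H, I, J, L, M, N}.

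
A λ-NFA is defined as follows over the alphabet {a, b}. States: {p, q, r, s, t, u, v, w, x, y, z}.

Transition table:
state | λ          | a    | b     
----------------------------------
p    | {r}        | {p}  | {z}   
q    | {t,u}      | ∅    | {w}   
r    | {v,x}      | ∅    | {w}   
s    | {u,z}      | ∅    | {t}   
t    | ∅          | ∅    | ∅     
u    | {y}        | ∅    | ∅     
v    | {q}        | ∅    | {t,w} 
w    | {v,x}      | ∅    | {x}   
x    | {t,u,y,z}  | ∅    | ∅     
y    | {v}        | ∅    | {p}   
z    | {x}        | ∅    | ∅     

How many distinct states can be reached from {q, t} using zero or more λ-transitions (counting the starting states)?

5

Start with {q, t}.
From q via λ: add u.
From u via λ: add y.
From y via λ: add v.
λ-closure = {q, t, u, v, y}, which has 5 states.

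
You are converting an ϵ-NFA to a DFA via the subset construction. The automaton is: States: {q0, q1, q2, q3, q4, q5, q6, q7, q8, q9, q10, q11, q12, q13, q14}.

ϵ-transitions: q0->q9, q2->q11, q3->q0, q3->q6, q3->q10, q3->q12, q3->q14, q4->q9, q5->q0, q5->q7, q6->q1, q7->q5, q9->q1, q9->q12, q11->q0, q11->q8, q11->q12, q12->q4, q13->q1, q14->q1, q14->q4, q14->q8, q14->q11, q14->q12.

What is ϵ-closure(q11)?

{q0, q1, q4, q8, q9, q11, q12}

Start with {q11}.
From q11 via ϵ: add q0, q8, q12.
From q0 via ϵ: add q9.
From q12 via ϵ: add q4.
From q9 via ϵ: add q1.
No new states can be added; the closed set is {q0, q1, q4, q8, q9, q11, q12}.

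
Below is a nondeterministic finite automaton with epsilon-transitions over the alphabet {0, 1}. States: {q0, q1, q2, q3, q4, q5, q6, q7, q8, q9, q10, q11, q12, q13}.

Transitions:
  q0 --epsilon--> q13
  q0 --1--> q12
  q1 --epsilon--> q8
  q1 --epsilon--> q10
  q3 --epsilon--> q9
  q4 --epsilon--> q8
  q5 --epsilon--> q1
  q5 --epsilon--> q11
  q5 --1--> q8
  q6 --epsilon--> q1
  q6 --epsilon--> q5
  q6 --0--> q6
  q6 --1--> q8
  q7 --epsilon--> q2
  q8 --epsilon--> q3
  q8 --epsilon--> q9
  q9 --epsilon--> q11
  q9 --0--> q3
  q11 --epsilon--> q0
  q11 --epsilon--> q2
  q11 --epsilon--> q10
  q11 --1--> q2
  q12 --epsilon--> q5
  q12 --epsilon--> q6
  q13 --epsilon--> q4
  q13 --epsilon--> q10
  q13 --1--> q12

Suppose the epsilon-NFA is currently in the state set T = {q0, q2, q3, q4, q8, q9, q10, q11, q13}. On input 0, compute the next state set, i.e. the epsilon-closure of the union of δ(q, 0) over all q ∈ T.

{q0, q2, q3, q4, q8, q9, q10, q11, q13}

q9 on 0 → {q3}.
No 0-transition from q0, q2, q3, q4, q8, q10, q11, q13.
Union after reading 0: {q3}.
Now take the epsilon-closure:
From q3 via epsilon: add q9.
From q9 via epsilon: add q11.
From q11 via epsilon: add q0, q2, q10.
From q0 via epsilon: add q13.
From q13 via epsilon: add q4.
From q4 via epsilon: add q8.
No new states can be added; the closed set is {q0, q2, q3, q4, q8, q9, q10, q11, q13}.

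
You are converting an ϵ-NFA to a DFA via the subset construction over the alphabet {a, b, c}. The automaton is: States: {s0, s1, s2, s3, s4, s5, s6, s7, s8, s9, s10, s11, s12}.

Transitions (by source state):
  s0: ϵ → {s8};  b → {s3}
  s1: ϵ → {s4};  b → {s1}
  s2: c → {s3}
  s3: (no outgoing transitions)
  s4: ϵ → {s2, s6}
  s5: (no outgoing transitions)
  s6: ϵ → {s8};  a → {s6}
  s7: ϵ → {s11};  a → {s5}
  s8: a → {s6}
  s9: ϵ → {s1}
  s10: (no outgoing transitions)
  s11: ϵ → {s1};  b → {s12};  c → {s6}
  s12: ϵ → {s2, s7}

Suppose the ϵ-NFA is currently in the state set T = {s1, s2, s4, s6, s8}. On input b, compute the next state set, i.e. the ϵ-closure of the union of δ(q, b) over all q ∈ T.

{s1, s2, s4, s6, s8}

s1 on b → {s1}.
No b-transition from s2, s4, s6, s8.
Union after reading b: {s1}.
Now take the ϵ-closure:
From s1 via ϵ: add s4.
From s4 via ϵ: add s2, s6.
From s6 via ϵ: add s8.
No new states can be added; the closed set is {s1, s2, s4, s6, s8}.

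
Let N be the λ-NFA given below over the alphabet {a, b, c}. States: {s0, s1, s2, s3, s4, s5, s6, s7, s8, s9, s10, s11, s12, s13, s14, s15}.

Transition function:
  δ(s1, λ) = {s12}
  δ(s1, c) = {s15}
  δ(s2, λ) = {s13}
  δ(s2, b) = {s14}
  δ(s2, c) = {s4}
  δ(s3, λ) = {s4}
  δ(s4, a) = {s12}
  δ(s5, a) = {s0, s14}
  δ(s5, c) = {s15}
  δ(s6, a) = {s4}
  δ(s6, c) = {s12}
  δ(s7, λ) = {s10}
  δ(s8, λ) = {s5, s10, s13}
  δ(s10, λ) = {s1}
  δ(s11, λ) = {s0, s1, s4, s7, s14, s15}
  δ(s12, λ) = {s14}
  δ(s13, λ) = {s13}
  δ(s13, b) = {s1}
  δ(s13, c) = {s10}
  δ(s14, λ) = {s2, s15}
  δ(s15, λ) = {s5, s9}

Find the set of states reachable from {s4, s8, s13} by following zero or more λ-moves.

Start with {s4, s8, s13}.
From s8 via λ: add s5, s10.
From s10 via λ: add s1.
From s1 via λ: add s12.
From s12 via λ: add s14.
From s14 via λ: add s2, s15.
From s15 via λ: add s9.
No new states can be added; the closed set is {s1, s2, s4, s5, s8, s9, s10, s12, s13, s14, s15}.

{s1, s2, s4, s5, s8, s9, s10, s12, s13, s14, s15}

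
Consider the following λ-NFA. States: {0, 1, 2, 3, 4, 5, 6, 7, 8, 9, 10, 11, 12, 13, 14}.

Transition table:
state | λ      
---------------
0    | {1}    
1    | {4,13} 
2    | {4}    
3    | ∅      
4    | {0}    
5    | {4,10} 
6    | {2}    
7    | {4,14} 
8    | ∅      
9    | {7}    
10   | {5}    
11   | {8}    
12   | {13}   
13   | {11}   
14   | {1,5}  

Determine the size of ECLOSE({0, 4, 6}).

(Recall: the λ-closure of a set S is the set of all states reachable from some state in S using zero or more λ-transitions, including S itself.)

Start with {0, 4, 6}.
From 0 via λ: add 1.
From 6 via λ: add 2.
From 1 via λ: add 13.
From 13 via λ: add 11.
From 11 via λ: add 8.
λ-closure = {0, 1, 2, 4, 6, 8, 11, 13}, which has 8 states.

8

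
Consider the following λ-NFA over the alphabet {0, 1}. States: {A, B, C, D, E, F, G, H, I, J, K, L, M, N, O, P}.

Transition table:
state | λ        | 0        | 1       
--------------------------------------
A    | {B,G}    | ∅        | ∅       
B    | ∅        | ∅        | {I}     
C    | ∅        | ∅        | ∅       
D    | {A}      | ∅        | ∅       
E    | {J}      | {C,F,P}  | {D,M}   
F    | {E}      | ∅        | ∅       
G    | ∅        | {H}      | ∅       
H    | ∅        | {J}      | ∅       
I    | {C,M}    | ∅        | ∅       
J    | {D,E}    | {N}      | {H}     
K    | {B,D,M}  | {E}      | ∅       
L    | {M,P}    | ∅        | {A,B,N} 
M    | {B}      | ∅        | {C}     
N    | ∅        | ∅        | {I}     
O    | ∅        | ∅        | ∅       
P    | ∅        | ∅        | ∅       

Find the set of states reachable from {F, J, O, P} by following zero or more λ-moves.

Start with {F, J, O, P}.
From F via λ: add E.
From J via λ: add D.
From D via λ: add A.
From A via λ: add B, G.
No new states can be added; the closed set is {A, B, D, E, F, G, J, O, P}.

{A, B, D, E, F, G, J, O, P}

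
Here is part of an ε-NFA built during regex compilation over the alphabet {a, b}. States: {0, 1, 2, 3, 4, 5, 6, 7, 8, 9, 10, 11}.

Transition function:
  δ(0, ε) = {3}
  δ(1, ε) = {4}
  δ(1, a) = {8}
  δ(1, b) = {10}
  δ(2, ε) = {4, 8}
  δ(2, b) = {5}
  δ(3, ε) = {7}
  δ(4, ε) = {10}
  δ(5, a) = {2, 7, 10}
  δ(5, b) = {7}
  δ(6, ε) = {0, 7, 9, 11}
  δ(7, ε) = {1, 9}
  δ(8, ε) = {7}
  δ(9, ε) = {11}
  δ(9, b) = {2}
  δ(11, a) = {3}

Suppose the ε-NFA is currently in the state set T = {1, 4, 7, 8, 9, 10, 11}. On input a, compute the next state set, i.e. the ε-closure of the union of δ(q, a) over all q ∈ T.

{1, 3, 4, 7, 8, 9, 10, 11}

1 on a → {8}.
11 on a → {3}.
No a-transition from 4, 7, 8, 9, 10.
Union after reading a: {3, 8}.
Now take the ε-closure:
From 3 via ε: add 7.
From 7 via ε: add 1, 9.
From 1 via ε: add 4.
From 9 via ε: add 11.
From 4 via ε: add 10.
No new states can be added; the closed set is {1, 3, 4, 7, 8, 9, 10, 11}.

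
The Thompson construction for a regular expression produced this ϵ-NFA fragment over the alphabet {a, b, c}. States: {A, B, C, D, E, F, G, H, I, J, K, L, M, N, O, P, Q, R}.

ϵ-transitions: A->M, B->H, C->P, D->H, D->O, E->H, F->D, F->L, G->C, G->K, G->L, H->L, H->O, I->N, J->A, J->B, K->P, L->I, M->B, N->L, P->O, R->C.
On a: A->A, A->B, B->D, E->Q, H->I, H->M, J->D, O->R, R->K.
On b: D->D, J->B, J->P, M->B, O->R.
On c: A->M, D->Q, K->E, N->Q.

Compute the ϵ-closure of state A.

Start with {A}.
From A via ϵ: add M.
From M via ϵ: add B.
From B via ϵ: add H.
From H via ϵ: add L, O.
From L via ϵ: add I.
From I via ϵ: add N.
No new states can be added; the closed set is {A, B, H, I, L, M, N, O}.

{A, B, H, I, L, M, N, O}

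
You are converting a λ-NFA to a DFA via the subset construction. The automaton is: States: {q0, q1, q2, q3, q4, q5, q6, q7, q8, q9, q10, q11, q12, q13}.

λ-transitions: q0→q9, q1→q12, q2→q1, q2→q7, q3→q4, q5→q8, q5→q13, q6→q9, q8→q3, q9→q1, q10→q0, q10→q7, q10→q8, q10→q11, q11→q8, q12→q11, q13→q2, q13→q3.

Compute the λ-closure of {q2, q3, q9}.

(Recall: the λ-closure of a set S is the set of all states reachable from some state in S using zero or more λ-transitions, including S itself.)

{q1, q2, q3, q4, q7, q8, q9, q11, q12}

Start with {q2, q3, q9}.
From q2 via λ: add q1, q7.
From q3 via λ: add q4.
From q1 via λ: add q12.
From q12 via λ: add q11.
From q11 via λ: add q8.
No new states can be added; the closed set is {q1, q2, q3, q4, q7, q8, q9, q11, q12}.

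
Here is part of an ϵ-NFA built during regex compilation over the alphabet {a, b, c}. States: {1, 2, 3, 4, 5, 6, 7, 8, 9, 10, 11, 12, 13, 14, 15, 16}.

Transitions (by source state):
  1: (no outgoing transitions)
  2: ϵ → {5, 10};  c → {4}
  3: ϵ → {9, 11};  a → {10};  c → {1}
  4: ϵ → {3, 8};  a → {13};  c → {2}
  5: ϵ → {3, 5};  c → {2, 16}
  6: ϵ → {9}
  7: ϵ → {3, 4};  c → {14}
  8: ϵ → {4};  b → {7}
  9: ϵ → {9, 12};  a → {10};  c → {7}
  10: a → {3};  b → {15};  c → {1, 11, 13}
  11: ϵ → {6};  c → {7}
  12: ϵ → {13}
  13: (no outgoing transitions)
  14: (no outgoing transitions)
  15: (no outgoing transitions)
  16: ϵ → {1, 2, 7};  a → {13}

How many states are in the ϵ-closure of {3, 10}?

7

Start with {3, 10}.
From 3 via ϵ: add 9, 11.
From 9 via ϵ: add 12.
From 11 via ϵ: add 6.
From 12 via ϵ: add 13.
ϵ-closure = {3, 6, 9, 10, 11, 12, 13}, which has 7 states.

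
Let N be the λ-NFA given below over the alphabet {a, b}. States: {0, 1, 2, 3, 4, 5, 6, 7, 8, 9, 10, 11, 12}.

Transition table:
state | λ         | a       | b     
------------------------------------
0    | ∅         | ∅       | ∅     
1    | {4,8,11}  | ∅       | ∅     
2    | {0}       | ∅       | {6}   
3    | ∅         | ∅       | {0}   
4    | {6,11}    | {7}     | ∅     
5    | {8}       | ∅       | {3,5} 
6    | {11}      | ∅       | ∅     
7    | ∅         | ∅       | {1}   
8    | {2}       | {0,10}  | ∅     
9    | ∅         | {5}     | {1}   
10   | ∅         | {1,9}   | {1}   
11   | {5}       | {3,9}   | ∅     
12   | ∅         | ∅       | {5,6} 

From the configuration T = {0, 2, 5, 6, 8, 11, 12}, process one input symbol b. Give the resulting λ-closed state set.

2 on b → {6}.
5 on b → {3, 5}.
12 on b → {5, 6}.
No b-transition from 0, 6, 8, 11.
Union after reading b: {3, 5, 6}.
Now take the λ-closure:
From 5 via λ: add 8.
From 6 via λ: add 11.
From 8 via λ: add 2.
From 2 via λ: add 0.
No new states can be added; the closed set is {0, 2, 3, 5, 6, 8, 11}.

{0, 2, 3, 5, 6, 8, 11}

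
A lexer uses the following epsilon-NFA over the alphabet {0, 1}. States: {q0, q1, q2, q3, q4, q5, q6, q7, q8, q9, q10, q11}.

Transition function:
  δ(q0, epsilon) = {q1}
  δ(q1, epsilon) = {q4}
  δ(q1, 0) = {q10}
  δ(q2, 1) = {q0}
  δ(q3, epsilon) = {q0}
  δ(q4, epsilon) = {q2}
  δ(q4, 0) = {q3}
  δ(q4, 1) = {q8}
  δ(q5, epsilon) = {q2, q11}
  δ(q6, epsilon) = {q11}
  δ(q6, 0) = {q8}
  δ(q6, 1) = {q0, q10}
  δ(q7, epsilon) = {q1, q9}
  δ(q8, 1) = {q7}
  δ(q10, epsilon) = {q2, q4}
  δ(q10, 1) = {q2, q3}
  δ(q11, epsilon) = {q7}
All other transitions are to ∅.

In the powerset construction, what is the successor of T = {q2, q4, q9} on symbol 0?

{q0, q1, q2, q3, q4}

q4 on 0 → {q3}.
No 0-transition from q2, q9.
Union after reading 0: {q3}.
Now take the epsilon-closure:
From q3 via epsilon: add q0.
From q0 via epsilon: add q1.
From q1 via epsilon: add q4.
From q4 via epsilon: add q2.
No new states can be added; the closed set is {q0, q1, q2, q3, q4}.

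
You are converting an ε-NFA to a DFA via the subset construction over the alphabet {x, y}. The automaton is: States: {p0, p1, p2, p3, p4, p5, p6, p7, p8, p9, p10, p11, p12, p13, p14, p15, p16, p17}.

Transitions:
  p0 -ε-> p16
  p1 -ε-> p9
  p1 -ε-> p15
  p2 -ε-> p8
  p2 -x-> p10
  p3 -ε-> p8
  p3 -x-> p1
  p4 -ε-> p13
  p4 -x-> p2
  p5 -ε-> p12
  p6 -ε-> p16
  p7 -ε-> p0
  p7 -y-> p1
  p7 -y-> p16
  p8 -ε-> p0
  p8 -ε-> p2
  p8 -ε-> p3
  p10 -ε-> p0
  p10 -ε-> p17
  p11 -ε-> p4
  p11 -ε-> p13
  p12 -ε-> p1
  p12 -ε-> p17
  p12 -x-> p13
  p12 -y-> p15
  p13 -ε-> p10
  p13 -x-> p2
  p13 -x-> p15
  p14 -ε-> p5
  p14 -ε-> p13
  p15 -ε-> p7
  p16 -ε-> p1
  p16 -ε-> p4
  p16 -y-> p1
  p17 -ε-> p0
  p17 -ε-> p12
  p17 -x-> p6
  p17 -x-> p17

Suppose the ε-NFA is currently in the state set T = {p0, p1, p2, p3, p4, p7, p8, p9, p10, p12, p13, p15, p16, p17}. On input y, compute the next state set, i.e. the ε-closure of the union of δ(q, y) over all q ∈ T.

p7 on y → {p1, p16}.
p12 on y → {p15}.
p16 on y → {p1}.
No y-transition from p0, p1, p2, p3, p4, p8, p9, p10, p13, p15, p17.
Union after reading y: {p1, p15, p16}.
Now take the ε-closure:
From p1 via ε: add p9.
From p15 via ε: add p7.
From p16 via ε: add p4.
From p4 via ε: add p13.
From p7 via ε: add p0.
From p13 via ε: add p10.
From p10 via ε: add p17.
From p17 via ε: add p12.
No new states can be added; the closed set is {p0, p1, p4, p7, p9, p10, p12, p13, p15, p16, p17}.

{p0, p1, p4, p7, p9, p10, p12, p13, p15, p16, p17}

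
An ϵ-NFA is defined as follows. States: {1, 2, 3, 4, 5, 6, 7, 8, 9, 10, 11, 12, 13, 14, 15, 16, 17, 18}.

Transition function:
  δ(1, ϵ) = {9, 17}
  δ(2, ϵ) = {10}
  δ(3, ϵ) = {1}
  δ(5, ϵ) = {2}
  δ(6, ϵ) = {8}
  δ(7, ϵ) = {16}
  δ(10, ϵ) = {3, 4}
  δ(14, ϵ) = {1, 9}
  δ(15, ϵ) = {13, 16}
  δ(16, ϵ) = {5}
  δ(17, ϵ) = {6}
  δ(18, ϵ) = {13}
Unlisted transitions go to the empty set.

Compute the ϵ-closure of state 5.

Start with {5}.
From 5 via ϵ: add 2.
From 2 via ϵ: add 10.
From 10 via ϵ: add 3, 4.
From 3 via ϵ: add 1.
From 1 via ϵ: add 9, 17.
From 17 via ϵ: add 6.
From 6 via ϵ: add 8.
No new states can be added; the closed set is {1, 2, 3, 4, 5, 6, 8, 9, 10, 17}.

{1, 2, 3, 4, 5, 6, 8, 9, 10, 17}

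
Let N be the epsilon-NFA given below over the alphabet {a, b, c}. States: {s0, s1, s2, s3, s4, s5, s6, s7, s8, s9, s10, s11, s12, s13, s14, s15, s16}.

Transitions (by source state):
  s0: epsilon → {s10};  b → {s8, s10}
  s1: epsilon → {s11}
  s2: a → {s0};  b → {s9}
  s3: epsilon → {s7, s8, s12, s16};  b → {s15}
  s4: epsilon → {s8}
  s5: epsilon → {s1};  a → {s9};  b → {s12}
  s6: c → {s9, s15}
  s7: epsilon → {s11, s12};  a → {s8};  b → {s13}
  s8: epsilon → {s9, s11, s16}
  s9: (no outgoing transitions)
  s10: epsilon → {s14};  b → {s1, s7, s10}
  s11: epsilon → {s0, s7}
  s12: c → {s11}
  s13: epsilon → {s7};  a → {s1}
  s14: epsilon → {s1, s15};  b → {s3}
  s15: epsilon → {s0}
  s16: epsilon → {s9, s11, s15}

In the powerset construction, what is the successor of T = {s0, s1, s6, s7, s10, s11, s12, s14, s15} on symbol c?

{s0, s1, s7, s9, s10, s11, s12, s14, s15}

s6 on c → {s9, s15}.
s12 on c → {s11}.
No c-transition from s0, s1, s7, s10, s11, s14, s15.
Union after reading c: {s9, s11, s15}.
Now take the epsilon-closure:
From s11 via epsilon: add s0, s7.
From s0 via epsilon: add s10.
From s7 via epsilon: add s12.
From s10 via epsilon: add s14.
From s14 via epsilon: add s1.
No new states can be added; the closed set is {s0, s1, s7, s9, s10, s11, s12, s14, s15}.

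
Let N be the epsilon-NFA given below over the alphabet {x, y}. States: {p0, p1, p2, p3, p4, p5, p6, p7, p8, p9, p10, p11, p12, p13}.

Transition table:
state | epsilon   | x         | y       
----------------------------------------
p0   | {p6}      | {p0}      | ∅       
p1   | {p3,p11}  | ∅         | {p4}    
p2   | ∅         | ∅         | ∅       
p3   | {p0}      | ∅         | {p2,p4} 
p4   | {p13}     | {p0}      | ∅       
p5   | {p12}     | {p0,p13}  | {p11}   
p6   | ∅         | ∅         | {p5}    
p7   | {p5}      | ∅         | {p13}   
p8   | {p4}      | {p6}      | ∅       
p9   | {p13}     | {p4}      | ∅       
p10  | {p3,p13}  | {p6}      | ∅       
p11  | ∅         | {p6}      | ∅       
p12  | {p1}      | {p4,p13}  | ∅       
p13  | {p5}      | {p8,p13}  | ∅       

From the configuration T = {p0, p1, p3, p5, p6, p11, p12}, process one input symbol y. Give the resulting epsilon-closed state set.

{p0, p1, p2, p3, p4, p5, p6, p11, p12, p13}

p1 on y → {p4}.
p3 on y → {p2, p4}.
p5 on y → {p11}.
p6 on y → {p5}.
No y-transition from p0, p11, p12.
Union after reading y: {p2, p4, p5, p11}.
Now take the epsilon-closure:
From p4 via epsilon: add p13.
From p5 via epsilon: add p12.
From p12 via epsilon: add p1.
From p1 via epsilon: add p3.
From p3 via epsilon: add p0.
From p0 via epsilon: add p6.
No new states can be added; the closed set is {p0, p1, p2, p3, p4, p5, p6, p11, p12, p13}.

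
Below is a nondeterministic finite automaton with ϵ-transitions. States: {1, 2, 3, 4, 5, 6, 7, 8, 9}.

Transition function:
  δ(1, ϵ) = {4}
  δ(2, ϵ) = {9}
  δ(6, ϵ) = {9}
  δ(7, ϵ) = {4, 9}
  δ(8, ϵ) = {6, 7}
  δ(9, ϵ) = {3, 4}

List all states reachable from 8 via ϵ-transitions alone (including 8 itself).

{3, 4, 6, 7, 8, 9}

Start with {8}.
From 8 via ϵ: add 6, 7.
From 6 via ϵ: add 9.
From 7 via ϵ: add 4.
From 9 via ϵ: add 3.
No new states can be added; the closed set is {3, 4, 6, 7, 8, 9}.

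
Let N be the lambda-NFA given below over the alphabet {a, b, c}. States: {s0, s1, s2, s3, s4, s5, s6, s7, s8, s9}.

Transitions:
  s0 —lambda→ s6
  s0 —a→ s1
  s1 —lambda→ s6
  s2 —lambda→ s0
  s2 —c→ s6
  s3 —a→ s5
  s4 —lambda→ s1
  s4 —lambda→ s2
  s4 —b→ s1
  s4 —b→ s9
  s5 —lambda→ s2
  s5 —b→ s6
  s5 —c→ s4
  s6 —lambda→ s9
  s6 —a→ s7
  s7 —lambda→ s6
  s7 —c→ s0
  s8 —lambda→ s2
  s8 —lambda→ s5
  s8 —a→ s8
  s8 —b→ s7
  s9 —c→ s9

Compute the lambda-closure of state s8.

{s0, s2, s5, s6, s8, s9}

Start with {s8}.
From s8 via lambda: add s2, s5.
From s2 via lambda: add s0.
From s0 via lambda: add s6.
From s6 via lambda: add s9.
No new states can be added; the closed set is {s0, s2, s5, s6, s8, s9}.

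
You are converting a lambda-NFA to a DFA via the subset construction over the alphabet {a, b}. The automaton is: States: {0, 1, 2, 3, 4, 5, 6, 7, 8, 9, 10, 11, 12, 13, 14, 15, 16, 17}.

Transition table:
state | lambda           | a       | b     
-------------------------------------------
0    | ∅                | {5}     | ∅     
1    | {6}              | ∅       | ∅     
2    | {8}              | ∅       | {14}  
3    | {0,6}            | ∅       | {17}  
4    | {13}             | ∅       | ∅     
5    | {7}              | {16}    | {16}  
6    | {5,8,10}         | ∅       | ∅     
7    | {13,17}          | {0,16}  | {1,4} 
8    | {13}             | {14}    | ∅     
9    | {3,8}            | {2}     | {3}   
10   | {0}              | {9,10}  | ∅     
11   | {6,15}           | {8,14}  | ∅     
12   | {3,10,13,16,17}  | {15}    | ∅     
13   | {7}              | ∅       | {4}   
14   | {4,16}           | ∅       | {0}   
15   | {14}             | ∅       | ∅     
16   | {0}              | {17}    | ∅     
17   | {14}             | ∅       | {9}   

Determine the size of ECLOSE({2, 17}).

9

Start with {2, 17}.
From 2 via lambda: add 8.
From 17 via lambda: add 14.
From 8 via lambda: add 13.
From 14 via lambda: add 4, 16.
From 13 via lambda: add 7.
From 16 via lambda: add 0.
lambda-closure = {0, 2, 4, 7, 8, 13, 14, 16, 17}, which has 9 states.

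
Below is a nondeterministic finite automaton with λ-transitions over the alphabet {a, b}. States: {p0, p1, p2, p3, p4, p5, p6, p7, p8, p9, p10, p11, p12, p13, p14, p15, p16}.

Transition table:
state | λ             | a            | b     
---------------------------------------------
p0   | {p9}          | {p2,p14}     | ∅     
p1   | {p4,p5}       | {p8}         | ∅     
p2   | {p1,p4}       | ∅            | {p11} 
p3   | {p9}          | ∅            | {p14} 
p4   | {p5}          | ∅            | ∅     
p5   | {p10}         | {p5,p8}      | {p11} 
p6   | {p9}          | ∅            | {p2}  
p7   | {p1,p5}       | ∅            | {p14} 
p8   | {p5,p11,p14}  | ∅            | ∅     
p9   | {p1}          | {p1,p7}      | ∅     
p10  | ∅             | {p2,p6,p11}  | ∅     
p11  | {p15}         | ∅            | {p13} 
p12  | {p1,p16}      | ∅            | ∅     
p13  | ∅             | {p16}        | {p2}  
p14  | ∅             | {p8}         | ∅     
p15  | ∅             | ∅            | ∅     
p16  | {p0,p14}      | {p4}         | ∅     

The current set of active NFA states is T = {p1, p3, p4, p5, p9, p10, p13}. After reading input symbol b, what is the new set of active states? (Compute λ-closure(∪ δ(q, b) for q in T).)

{p1, p2, p4, p5, p10, p11, p14, p15}

p3 on b → {p14}.
p5 on b → {p11}.
p13 on b → {p2}.
No b-transition from p1, p4, p9, p10.
Union after reading b: {p2, p11, p14}.
Now take the λ-closure:
From p2 via λ: add p1, p4.
From p11 via λ: add p15.
From p1 via λ: add p5.
From p5 via λ: add p10.
No new states can be added; the closed set is {p1, p2, p4, p5, p10, p11, p14, p15}.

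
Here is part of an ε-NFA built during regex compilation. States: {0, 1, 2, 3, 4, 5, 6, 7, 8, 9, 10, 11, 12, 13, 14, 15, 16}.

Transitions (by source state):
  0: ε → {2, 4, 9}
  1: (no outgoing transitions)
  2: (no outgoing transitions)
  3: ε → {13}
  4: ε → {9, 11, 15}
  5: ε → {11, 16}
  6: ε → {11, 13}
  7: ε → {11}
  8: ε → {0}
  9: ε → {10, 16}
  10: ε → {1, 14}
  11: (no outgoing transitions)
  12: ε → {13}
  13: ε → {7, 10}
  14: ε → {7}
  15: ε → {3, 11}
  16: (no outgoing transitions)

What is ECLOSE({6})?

Start with {6}.
From 6 via ε: add 11, 13.
From 13 via ε: add 7, 10.
From 10 via ε: add 1, 14.
No new states can be added; the closed set is {1, 6, 7, 10, 11, 13, 14}.

{1, 6, 7, 10, 11, 13, 14}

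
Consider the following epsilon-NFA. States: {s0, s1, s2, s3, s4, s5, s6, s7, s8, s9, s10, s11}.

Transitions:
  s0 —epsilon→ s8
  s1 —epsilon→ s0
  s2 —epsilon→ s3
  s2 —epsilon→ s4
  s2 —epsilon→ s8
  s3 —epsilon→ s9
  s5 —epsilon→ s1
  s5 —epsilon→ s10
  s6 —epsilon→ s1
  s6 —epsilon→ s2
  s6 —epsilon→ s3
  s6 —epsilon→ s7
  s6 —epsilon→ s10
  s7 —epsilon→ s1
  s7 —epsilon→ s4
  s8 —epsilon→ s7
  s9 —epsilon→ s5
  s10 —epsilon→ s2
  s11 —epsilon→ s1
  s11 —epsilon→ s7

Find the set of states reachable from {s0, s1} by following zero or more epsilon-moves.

{s0, s1, s4, s7, s8}

Start with {s0, s1}.
From s0 via epsilon: add s8.
From s8 via epsilon: add s7.
From s7 via epsilon: add s4.
No new states can be added; the closed set is {s0, s1, s4, s7, s8}.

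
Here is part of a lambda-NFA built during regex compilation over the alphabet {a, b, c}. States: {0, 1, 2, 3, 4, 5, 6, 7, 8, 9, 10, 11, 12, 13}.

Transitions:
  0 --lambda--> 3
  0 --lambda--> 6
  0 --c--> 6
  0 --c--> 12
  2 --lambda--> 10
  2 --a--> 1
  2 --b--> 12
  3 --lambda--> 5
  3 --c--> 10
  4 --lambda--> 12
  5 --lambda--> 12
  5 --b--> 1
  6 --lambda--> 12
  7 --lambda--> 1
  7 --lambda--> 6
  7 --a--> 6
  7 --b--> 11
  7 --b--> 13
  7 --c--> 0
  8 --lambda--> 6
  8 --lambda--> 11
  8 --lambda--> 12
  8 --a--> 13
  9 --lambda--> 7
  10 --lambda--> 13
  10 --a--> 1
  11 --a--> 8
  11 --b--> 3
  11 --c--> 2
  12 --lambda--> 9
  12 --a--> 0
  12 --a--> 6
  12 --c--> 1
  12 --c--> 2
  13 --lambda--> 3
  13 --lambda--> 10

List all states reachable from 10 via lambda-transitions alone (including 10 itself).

{1, 3, 5, 6, 7, 9, 10, 12, 13}

Start with {10}.
From 10 via lambda: add 13.
From 13 via lambda: add 3.
From 3 via lambda: add 5.
From 5 via lambda: add 12.
From 12 via lambda: add 9.
From 9 via lambda: add 7.
From 7 via lambda: add 1, 6.
No new states can be added; the closed set is {1, 3, 5, 6, 7, 9, 10, 12, 13}.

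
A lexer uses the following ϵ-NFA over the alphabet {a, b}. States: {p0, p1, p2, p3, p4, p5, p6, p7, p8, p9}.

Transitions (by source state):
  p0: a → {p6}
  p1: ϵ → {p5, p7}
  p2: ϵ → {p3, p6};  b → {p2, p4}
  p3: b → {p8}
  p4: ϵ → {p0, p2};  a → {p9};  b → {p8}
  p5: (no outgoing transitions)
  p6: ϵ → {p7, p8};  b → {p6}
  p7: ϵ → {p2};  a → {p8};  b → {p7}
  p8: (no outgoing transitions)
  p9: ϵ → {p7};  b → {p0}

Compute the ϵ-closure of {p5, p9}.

{p2, p3, p5, p6, p7, p8, p9}

Start with {p5, p9}.
From p9 via ϵ: add p7.
From p7 via ϵ: add p2.
From p2 via ϵ: add p3, p6.
From p6 via ϵ: add p8.
No new states can be added; the closed set is {p2, p3, p5, p6, p7, p8, p9}.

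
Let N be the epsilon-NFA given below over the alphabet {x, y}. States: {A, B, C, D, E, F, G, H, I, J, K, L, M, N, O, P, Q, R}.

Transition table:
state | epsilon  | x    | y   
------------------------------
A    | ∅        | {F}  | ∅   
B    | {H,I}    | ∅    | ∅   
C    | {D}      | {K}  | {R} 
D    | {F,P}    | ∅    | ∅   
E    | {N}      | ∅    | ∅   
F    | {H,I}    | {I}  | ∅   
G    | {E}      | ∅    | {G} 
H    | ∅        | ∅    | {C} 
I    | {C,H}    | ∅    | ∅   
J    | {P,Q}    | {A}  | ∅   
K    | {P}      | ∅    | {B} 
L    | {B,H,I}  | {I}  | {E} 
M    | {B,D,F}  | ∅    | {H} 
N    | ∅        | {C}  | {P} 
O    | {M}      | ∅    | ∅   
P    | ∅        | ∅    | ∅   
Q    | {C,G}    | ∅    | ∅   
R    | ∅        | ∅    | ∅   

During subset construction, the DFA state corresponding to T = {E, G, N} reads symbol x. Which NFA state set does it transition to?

N on x → {C}.
No x-transition from E, G.
Union after reading x: {C}.
Now take the epsilon-closure:
From C via epsilon: add D.
From D via epsilon: add F, P.
From F via epsilon: add H, I.
No new states can be added; the closed set is {C, D, F, H, I, P}.

{C, D, F, H, I, P}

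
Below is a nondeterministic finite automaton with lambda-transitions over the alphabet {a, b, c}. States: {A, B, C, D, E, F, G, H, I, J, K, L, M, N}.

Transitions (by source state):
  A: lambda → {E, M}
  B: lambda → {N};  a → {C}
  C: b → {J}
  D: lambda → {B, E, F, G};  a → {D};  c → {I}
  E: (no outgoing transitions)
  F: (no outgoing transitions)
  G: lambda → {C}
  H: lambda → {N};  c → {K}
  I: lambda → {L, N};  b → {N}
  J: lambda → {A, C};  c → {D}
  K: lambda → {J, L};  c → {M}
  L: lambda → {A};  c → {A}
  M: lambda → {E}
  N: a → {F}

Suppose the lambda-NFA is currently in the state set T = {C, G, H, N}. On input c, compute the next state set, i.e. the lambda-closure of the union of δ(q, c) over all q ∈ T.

H on c → {K}.
No c-transition from C, G, N.
Union after reading c: {K}.
Now take the lambda-closure:
From K via lambda: add J, L.
From J via lambda: add A, C.
From A via lambda: add E, M.
No new states can be added; the closed set is {A, C, E, J, K, L, M}.

{A, C, E, J, K, L, M}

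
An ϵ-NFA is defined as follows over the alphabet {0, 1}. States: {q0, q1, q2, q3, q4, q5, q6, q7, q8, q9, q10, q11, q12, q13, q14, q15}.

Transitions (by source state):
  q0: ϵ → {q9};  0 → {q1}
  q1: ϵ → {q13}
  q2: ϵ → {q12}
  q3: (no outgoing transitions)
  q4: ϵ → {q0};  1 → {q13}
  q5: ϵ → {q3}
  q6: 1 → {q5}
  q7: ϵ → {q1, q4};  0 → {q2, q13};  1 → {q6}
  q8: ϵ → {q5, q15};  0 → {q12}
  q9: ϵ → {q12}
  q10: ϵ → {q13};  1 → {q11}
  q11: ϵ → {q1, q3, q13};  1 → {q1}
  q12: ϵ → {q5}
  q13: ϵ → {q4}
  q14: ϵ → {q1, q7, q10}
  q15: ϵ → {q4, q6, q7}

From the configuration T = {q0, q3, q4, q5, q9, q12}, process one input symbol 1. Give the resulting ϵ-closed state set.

{q0, q3, q4, q5, q9, q12, q13}

q4 on 1 → {q13}.
No 1-transition from q0, q3, q5, q9, q12.
Union after reading 1: {q13}.
Now take the ϵ-closure:
From q13 via ϵ: add q4.
From q4 via ϵ: add q0.
From q0 via ϵ: add q9.
From q9 via ϵ: add q12.
From q12 via ϵ: add q5.
From q5 via ϵ: add q3.
No new states can be added; the closed set is {q0, q3, q4, q5, q9, q12, q13}.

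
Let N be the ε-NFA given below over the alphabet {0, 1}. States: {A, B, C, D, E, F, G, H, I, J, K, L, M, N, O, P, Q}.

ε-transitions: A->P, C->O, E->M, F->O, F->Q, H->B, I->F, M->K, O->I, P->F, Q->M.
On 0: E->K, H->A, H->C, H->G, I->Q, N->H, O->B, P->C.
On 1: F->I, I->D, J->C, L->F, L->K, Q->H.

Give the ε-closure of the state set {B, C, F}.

Start with {B, C, F}.
From C via ε: add O.
From F via ε: add Q.
From O via ε: add I.
From Q via ε: add M.
From M via ε: add K.
No new states can be added; the closed set is {B, C, F, I, K, M, O, Q}.

{B, C, F, I, K, M, O, Q}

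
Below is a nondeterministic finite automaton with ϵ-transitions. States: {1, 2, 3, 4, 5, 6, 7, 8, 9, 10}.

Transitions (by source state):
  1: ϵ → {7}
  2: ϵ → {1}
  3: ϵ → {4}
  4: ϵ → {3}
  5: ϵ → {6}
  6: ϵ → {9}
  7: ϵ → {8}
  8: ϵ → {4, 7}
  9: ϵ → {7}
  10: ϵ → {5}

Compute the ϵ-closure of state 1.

{1, 3, 4, 7, 8}

Start with {1}.
From 1 via ϵ: add 7.
From 7 via ϵ: add 8.
From 8 via ϵ: add 4.
From 4 via ϵ: add 3.
No new states can be added; the closed set is {1, 3, 4, 7, 8}.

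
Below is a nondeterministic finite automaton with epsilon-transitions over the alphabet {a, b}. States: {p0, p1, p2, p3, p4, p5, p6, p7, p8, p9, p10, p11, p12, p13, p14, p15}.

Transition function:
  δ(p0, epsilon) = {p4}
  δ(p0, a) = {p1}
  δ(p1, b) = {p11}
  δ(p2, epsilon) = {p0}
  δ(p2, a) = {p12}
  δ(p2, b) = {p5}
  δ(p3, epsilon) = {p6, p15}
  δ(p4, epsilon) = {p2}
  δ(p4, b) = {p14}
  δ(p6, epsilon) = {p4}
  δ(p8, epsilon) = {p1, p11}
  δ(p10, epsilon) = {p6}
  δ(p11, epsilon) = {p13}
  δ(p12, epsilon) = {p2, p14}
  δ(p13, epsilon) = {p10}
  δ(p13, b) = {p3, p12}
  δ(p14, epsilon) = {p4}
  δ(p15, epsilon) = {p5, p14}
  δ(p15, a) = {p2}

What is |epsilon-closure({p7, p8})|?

Start with {p7, p8}.
From p8 via epsilon: add p1, p11.
From p11 via epsilon: add p13.
From p13 via epsilon: add p10.
From p10 via epsilon: add p6.
From p6 via epsilon: add p4.
From p4 via epsilon: add p2.
From p2 via epsilon: add p0.
epsilon-closure = {p0, p1, p2, p4, p6, p7, p8, p10, p11, p13}, which has 10 states.

10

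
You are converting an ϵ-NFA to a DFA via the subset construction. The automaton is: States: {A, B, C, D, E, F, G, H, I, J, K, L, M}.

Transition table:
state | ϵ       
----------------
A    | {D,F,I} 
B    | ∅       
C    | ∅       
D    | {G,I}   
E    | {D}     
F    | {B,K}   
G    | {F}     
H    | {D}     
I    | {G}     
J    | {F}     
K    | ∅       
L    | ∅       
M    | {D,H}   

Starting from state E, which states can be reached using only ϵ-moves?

{B, D, E, F, G, I, K}

Start with {E}.
From E via ϵ: add D.
From D via ϵ: add G, I.
From G via ϵ: add F.
From F via ϵ: add B, K.
No new states can be added; the closed set is {B, D, E, F, G, I, K}.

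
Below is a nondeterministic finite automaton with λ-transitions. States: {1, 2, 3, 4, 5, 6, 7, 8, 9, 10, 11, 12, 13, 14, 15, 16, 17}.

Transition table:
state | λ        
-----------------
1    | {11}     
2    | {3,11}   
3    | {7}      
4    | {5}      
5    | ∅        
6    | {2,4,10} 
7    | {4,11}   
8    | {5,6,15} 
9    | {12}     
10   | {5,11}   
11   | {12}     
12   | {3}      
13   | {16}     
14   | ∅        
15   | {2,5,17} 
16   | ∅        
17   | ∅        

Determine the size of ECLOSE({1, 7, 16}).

Start with {1, 7, 16}.
From 1 via λ: add 11.
From 7 via λ: add 4.
From 4 via λ: add 5.
From 11 via λ: add 12.
From 12 via λ: add 3.
λ-closure = {1, 3, 4, 5, 7, 11, 12, 16}, which has 8 states.

8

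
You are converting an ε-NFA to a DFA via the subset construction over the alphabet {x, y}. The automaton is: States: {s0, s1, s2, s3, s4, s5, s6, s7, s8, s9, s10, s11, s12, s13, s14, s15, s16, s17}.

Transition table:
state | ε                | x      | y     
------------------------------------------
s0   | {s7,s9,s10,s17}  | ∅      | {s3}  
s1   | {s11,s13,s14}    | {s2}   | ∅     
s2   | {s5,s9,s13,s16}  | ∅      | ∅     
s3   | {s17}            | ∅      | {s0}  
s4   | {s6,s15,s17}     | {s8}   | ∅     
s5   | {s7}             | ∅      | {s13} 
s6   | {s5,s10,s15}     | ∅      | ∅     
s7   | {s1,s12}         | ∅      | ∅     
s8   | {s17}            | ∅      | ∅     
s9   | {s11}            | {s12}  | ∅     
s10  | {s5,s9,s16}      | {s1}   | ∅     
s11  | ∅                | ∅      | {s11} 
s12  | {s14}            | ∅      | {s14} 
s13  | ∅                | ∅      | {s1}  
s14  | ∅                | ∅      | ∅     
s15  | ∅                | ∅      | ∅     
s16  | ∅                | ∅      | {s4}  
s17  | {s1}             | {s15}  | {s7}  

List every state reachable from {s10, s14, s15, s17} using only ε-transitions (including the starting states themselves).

Start with {s10, s14, s15, s17}.
From s10 via ε: add s5, s9, s16.
From s17 via ε: add s1.
From s1 via ε: add s11, s13.
From s5 via ε: add s7.
From s7 via ε: add s12.
No new states can be added; the closed set is {s1, s5, s7, s9, s10, s11, s12, s13, s14, s15, s16, s17}.

{s1, s5, s7, s9, s10, s11, s12, s13, s14, s15, s16, s17}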